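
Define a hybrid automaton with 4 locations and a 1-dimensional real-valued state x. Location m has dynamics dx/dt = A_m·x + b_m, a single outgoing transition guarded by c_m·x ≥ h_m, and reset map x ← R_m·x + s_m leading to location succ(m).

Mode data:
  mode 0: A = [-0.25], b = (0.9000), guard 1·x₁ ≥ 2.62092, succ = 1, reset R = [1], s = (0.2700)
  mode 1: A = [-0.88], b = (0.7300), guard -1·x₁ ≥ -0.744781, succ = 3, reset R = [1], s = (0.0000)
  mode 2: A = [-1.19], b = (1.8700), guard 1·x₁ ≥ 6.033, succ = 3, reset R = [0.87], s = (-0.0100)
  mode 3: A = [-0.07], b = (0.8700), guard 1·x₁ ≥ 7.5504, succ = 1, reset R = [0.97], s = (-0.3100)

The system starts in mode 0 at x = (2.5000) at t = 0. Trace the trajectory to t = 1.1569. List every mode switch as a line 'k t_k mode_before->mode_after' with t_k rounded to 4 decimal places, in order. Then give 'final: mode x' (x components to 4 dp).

1 0.4658 0->1
final: 1 1.9517

Mode 0: guard c·x = 2.6209 hit at Δt = 0.4658 (t = 0.4658), x⁻ = (2.6209) → reset → x⁺ = (2.8909), jump to mode 1
Mode 1: flow for 0.6911 to horizon, guard not reached → x = (1.9517)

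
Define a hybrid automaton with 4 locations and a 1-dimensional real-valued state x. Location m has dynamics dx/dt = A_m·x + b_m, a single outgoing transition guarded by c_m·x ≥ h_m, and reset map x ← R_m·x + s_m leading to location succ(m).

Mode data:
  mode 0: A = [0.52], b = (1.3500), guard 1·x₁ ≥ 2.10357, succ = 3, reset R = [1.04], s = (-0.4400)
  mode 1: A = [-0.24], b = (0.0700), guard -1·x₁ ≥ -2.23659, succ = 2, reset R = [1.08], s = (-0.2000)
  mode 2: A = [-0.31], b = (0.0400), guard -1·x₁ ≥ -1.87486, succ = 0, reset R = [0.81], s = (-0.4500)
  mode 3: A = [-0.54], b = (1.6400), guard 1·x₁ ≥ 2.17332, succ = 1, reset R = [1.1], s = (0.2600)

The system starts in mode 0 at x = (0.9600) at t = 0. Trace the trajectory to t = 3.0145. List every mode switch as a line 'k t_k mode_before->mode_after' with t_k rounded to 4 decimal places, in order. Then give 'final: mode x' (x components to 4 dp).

Mode 0: guard c·x = 2.1036 hit at Δt = 0.5362 (t = 0.5362), x⁻ = (2.1036) → reset → x⁺ = (1.7477), jump to mode 3
Mode 3: guard c·x = 2.1733 hit at Δt = 0.7419 (t = 1.2781), x⁻ = (2.1733) → reset → x⁺ = (2.6507), jump to mode 1
Mode 1: guard c·x = -2.2366 hit at Δt = 0.8042 (t = 2.0823), x⁻ = (2.2366) → reset → x⁺ = (2.2155), jump to mode 2
Mode 2: guard c·x = -1.8749 hit at Δt = 0.5750 (t = 2.6573), x⁻ = (1.8749) → reset → x⁺ = (1.0686), jump to mode 0
Mode 0: flow for 0.3572 to horizon, guard not reached → x = (1.8166)

1 0.5362 0->3
2 1.2781 3->1
3 2.0823 1->2
4 2.6573 2->0
final: 0 1.8166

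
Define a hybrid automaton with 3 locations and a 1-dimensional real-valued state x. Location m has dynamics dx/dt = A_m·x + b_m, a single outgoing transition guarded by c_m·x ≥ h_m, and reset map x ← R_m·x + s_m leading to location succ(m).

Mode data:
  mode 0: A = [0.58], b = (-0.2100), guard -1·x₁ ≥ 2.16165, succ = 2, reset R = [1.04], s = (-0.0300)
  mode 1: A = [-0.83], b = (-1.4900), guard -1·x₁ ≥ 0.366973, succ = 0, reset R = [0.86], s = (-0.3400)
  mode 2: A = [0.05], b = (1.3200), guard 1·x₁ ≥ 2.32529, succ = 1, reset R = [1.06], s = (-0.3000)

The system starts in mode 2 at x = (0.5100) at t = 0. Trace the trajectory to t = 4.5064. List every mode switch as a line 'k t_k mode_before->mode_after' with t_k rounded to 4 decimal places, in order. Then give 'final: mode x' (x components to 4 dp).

1 1.3056 2->1
2 2.5343 1->0
3 4.1002 0->2
final: 2 -1.7832

Mode 2: guard c·x = 2.3253 hit at Δt = 1.3056 (t = 1.3056), x⁻ = (2.3253) → reset → x⁺ = (2.1648), jump to mode 1
Mode 1: guard c·x = 0.3670 hit at Δt = 1.2287 (t = 2.5343), x⁻ = (-0.3670) → reset → x⁺ = (-0.6556), jump to mode 0
Mode 0: guard c·x = 2.1616 hit at Δt = 1.5659 (t = 4.1002), x⁻ = (-2.1616) → reset → x⁺ = (-2.2781), jump to mode 2
Mode 2: flow for 0.4062 to horizon, guard not reached → x = (-1.7832)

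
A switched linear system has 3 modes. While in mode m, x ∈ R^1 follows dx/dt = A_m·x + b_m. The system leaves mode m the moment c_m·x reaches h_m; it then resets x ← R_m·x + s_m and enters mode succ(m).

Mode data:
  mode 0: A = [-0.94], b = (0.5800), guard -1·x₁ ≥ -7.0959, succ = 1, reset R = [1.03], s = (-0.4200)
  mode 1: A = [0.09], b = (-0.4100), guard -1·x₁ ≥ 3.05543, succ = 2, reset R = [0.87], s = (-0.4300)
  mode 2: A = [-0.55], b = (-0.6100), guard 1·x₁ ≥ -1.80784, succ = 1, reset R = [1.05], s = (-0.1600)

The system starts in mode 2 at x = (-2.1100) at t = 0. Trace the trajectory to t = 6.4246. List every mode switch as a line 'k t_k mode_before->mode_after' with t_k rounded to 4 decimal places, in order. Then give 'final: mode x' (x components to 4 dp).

Mode 2: guard c·x = -1.8078 hit at Δt = 0.6534 (t = 0.6534), x⁻ = (-1.8078) → reset → x⁺ = (-2.0582), jump to mode 1
Mode 1: guard c·x = 3.0554 hit at Δt = 1.5604 (t = 2.2138), x⁻ = (-3.0554) → reset → x⁺ = (-3.0882), jump to mode 2
Mode 2: guard c·x = -1.8078 hit at Δt = 1.8930 (t = 4.1068), x⁻ = (-1.8078) → reset → x⁺ = (-2.0582), jump to mode 1
Mode 1: guard c·x = 3.0554 hit at Δt = 1.5604 (t = 5.6672), x⁻ = (-3.0554) → reset → x⁺ = (-3.0882), jump to mode 2
Mode 2: flow for 0.7574 to horizon, guard not reached → x = (-2.4139)

1 0.6534 2->1
2 2.2138 1->2
3 4.1068 2->1
4 5.6672 1->2
final: 2 -2.4139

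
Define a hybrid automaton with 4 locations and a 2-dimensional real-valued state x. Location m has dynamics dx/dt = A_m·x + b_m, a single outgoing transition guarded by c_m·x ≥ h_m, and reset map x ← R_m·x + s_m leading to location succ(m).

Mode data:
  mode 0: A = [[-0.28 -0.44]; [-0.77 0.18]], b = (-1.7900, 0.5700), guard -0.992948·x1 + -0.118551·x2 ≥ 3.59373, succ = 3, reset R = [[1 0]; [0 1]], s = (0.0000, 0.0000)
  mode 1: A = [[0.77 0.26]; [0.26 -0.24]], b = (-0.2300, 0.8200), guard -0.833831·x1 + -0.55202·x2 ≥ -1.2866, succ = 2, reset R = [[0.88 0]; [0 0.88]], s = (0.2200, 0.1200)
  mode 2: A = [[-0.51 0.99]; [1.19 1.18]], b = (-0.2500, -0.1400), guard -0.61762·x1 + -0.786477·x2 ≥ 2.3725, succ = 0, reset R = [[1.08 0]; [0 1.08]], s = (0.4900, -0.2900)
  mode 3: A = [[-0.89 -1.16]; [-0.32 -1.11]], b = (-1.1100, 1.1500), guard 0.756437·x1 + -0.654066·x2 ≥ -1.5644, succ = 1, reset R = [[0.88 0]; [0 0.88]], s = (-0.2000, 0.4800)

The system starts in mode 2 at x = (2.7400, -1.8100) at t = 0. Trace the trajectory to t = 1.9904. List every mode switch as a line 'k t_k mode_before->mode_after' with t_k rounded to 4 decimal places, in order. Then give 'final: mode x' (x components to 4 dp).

Mode 2: guard c·x = 2.3725 hit at Δt = 1.0686 (t = 1.0686), x⁻ = (-0.2216, -2.8426) → reset → x⁺ = (0.2507, -3.3600), jump to mode 0
Mode 0: flow for 0.9218 to horizon, guard not reached → x = (-0.0328, -3.4743)

1 1.0686 2->0
final: 0 -0.0328 -3.4743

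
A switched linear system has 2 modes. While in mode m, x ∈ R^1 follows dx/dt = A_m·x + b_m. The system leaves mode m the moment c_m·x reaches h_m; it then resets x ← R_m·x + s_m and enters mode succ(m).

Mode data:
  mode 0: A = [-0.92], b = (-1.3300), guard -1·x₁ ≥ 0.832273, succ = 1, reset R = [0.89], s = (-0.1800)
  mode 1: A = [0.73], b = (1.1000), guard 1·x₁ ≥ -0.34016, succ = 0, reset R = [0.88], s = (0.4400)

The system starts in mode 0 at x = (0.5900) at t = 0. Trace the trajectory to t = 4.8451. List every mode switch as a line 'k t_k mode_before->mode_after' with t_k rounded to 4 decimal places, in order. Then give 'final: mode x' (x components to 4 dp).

Mode 0: guard c·x = 0.8323 hit at Δt = 1.3039 (t = 1.3039), x⁻ = (-0.8323) → reset → x⁺ = (-0.9207), jump to mode 1
Mode 1: guard c·x = -0.3402 hit at Δt = 0.9430 (t = 2.2469), x⁻ = (-0.3402) → reset → x⁺ = (0.1407), jump to mode 0
Mode 0: guard c·x = 0.8323 hit at Δt = 1.0328 (t = 3.2797), x⁻ = (-0.8323) → reset → x⁺ = (-0.9207), jump to mode 1
Mode 1: guard c·x = -0.3402 hit at Δt = 0.9430 (t = 4.2227), x⁻ = (-0.3402) → reset → x⁺ = (0.1407), jump to mode 0
Mode 0: flow for 0.6224 to horizon, guard not reached → x = (-0.5509)

1 1.3039 0->1
2 2.2469 1->0
3 3.2797 0->1
4 4.2227 1->0
final: 0 -0.5509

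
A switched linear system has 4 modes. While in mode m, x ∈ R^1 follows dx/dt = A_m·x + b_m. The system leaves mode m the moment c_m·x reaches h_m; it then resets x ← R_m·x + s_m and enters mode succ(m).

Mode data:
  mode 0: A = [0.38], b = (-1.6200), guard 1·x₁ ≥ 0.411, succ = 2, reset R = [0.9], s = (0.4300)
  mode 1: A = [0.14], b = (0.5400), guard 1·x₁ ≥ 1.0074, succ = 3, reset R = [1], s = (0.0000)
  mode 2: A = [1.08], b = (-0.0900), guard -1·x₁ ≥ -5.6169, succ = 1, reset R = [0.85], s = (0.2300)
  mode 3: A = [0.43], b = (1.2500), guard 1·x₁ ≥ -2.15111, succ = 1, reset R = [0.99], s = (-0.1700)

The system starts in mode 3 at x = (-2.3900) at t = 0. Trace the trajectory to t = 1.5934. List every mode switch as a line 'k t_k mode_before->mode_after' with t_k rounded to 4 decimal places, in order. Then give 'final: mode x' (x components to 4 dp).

1 0.8834 3->1
final: 1 -2.1368

Mode 3: guard c·x = -2.1511 hit at Δt = 0.8834 (t = 0.8834), x⁻ = (-2.1511) → reset → x⁺ = (-2.2996), jump to mode 1
Mode 1: flow for 0.7100 to horizon, guard not reached → x = (-2.1368)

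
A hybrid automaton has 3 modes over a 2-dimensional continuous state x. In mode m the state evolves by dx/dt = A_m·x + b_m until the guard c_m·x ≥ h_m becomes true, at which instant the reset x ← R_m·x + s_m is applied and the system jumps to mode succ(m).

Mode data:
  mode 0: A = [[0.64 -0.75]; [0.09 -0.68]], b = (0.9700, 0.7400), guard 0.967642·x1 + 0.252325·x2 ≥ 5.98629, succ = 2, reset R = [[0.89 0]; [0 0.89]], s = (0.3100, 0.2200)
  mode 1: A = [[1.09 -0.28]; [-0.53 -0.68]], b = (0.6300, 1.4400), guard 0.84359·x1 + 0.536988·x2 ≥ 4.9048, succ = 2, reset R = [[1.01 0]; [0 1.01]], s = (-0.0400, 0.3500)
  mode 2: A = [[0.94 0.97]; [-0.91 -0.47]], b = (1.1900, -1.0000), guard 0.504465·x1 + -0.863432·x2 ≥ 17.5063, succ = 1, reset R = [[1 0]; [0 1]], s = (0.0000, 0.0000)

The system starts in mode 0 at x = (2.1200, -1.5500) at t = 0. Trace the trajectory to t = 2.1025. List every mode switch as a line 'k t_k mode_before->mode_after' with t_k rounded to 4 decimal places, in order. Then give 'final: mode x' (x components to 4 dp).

Mode 0: guard c·x = 5.9863 hit at Δt = 0.9952 (t = 0.9952), x⁻ = (6.1801, 0.0245) → reset → x⁺ = (5.8103, 0.2418), jump to mode 2
Mode 2: flow for 1.1073 to horizon, guard not reached → x = (12.8559, -8.4198)

1 0.9952 0->2
final: 2 12.8559 -8.4198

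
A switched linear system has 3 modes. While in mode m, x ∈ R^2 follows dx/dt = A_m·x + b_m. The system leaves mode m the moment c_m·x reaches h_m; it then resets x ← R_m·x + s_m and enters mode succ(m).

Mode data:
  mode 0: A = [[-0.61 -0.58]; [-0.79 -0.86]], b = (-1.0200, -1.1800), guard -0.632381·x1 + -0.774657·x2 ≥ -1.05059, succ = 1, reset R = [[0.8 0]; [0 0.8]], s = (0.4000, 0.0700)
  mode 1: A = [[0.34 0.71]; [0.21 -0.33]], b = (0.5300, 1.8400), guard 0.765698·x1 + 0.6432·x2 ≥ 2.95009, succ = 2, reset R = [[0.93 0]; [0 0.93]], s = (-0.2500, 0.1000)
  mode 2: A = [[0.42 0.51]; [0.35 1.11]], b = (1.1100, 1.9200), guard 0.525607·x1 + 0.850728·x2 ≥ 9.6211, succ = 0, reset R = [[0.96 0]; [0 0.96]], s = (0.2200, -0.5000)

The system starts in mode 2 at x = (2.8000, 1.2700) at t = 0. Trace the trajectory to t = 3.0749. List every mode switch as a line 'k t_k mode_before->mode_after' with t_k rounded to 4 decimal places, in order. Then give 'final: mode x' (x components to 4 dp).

1 0.7824 2->0
2 1.8490 0->1
3 2.4366 1->2
final: 2 4.9850 5.4864

Mode 2: guard c·x = 9.6211 hit at Δt = 0.7824 (t = 0.7824), x⁻ = (6.6086, 7.2262) → reset → x⁺ = (6.5643, 6.4372), jump to mode 0
Mode 0: guard c·x = -1.0506 hit at Δt = 1.0666 (t = 1.8490), x⁻ = (1.6809, -0.0160) → reset → x⁺ = (1.7447, 0.0572), jump to mode 1
Mode 1: guard c·x = 2.9501 hit at Δt = 0.5876 (t = 2.4366), x⁻ = (2.7786, 1.2788) → reset → x⁺ = (2.3341, 1.2893), jump to mode 2
Mode 2: flow for 0.6383 to horizon, guard not reached → x = (4.9850, 5.4864)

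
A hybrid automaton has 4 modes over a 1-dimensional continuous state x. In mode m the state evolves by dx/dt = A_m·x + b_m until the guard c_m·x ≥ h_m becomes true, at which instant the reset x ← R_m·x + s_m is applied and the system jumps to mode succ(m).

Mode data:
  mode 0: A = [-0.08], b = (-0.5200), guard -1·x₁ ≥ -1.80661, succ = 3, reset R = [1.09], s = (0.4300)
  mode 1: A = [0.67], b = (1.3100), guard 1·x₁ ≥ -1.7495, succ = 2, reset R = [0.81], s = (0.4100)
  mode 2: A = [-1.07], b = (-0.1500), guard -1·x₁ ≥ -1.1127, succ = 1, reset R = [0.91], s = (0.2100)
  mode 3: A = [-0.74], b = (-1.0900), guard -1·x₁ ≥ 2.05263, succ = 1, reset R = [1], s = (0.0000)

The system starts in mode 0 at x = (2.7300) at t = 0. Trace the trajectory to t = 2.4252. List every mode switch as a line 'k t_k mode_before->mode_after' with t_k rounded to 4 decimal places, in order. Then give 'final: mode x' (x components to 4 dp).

1 1.3176 0->3
final: 3 0.2331

Mode 0: guard c·x = -1.8066 hit at Δt = 1.3176 (t = 1.3176), x⁻ = (1.8066) → reset → x⁺ = (2.3992), jump to mode 3
Mode 3: flow for 1.1076 to horizon, guard not reached → x = (0.2331)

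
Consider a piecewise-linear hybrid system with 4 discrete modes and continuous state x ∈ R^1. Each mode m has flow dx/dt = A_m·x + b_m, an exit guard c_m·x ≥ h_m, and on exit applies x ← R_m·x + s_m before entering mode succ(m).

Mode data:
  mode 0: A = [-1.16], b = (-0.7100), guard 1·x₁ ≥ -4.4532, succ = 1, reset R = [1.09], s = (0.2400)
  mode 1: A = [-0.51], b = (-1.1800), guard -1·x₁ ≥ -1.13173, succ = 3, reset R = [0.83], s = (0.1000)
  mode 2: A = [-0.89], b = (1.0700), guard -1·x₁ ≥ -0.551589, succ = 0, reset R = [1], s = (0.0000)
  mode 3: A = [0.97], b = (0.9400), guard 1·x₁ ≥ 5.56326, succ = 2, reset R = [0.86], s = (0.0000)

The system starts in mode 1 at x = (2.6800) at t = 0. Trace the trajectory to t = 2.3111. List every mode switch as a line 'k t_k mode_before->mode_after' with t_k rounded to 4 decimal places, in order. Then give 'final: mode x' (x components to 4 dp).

Mode 1: guard c·x = -1.1317 hit at Δt = 0.7277 (t = 0.7277), x⁻ = (1.1317) → reset → x⁺ = (1.0393), jump to mode 3
Mode 3: guard c·x = 5.5633 hit at Δt = 1.2159 (t = 1.9436), x⁻ = (5.5633) → reset → x⁺ = (4.7844), jump to mode 2
Mode 2: flow for 0.3675 to horizon, guard not reached → x = (3.7851)

1 0.7277 1->3
2 1.9436 3->2
final: 2 3.7851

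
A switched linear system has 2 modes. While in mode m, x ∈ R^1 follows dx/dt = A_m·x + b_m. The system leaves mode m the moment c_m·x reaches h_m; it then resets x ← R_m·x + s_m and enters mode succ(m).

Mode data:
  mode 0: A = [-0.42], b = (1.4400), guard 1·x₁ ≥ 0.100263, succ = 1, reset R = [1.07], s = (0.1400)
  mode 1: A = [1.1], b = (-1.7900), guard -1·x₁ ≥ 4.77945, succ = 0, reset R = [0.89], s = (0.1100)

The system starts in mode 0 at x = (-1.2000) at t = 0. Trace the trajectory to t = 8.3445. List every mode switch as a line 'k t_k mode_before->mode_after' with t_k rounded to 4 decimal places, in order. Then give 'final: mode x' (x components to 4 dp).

Mode 0: guard c·x = 0.1003 hit at Δt = 0.7852 (t = 0.7852), x⁻ = (0.1003) → reset → x⁺ = (0.2473), jump to mode 1
Mode 1: guard c·x = 4.7794 hit at Δt = 1.3957 (t = 2.1809), x⁻ = (-4.7794) → reset → x⁺ = (-4.1437), jump to mode 0
Mode 0: guard c·x = 0.1003 hit at Δt = 1.9572 (t = 4.1381), x⁻ = (0.1003) → reset → x⁺ = (0.2473), jump to mode 1
Mode 1: guard c·x = 4.7794 hit at Δt = 1.3957 (t = 5.5338), x⁻ = (-4.7794) → reset → x⁺ = (-4.1437), jump to mode 0
Mode 0: guard c·x = 0.1003 hit at Δt = 1.9572 (t = 7.4910), x⁻ = (0.1003) → reset → x⁺ = (0.2473), jump to mode 1
Mode 1: flow for 0.8535 to horizon, guard not reached → x = (-1.9013)

1 0.7852 0->1
2 2.1809 1->0
3 4.1381 0->1
4 5.5338 1->0
5 7.4910 0->1
final: 1 -1.9013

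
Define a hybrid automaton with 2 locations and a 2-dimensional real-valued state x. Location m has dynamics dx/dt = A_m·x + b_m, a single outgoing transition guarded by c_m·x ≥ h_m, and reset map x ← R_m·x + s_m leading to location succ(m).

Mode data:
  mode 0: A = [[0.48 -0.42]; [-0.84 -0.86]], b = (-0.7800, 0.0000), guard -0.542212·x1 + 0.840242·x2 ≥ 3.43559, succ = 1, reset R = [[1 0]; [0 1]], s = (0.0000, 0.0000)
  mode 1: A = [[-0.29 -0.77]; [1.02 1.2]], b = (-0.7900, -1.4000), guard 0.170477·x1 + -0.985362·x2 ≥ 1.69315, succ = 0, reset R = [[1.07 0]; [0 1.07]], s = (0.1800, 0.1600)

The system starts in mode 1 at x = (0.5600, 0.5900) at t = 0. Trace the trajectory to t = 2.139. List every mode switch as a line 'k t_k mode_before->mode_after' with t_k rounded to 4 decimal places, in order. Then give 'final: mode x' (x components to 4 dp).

1 1.3816 1->0
final: 0 -0.4560 -0.7710

Mode 1: guard c·x = 1.6931 hit at Δt = 1.3816 (t = 1.3816), x⁻ = (-0.3124, -1.7723) → reset → x⁺ = (-0.1542, -1.7364), jump to mode 0
Mode 0: flow for 0.7574 to horizon, guard not reached → x = (-0.4560, -0.7710)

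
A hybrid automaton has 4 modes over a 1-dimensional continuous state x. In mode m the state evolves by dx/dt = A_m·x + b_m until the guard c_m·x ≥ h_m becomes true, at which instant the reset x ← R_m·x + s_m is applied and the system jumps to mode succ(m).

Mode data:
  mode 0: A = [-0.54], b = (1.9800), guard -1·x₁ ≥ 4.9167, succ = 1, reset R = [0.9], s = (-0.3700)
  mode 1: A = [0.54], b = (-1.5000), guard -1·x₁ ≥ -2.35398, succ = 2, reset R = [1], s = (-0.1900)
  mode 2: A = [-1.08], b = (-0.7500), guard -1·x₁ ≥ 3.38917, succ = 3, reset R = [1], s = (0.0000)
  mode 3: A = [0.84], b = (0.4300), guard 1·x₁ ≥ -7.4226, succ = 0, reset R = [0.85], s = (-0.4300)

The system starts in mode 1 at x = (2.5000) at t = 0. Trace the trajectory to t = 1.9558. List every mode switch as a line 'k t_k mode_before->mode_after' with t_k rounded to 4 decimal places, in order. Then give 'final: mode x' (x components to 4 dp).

Mode 1: guard c·x = -2.3540 hit at Δt = 0.7823 (t = 0.7823), x⁻ = (2.3540) → reset → x⁺ = (2.1640), jump to mode 2
Mode 2: flow for 1.1735 to horizon, guard not reached → x = (0.1104)

1 0.7823 1->2
final: 2 0.1104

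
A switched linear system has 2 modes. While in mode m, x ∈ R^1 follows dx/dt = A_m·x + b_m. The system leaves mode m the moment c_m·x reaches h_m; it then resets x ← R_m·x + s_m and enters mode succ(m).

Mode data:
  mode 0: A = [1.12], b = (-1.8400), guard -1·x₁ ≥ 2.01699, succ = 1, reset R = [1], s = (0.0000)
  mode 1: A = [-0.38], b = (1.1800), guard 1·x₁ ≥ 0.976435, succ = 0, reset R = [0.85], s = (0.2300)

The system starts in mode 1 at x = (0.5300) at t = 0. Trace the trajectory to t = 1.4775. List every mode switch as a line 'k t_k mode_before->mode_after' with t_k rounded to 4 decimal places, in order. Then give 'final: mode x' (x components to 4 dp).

Mode 1: guard c·x = 0.9764 hit at Δt = 0.5010 (t = 0.5010), x⁻ = (0.9764) → reset → x⁺ = (1.0600), jump to mode 0
Mode 0: flow for 0.9765 to horizon, guard not reached → x = (-0.0972)

1 0.5010 1->0
final: 0 -0.0972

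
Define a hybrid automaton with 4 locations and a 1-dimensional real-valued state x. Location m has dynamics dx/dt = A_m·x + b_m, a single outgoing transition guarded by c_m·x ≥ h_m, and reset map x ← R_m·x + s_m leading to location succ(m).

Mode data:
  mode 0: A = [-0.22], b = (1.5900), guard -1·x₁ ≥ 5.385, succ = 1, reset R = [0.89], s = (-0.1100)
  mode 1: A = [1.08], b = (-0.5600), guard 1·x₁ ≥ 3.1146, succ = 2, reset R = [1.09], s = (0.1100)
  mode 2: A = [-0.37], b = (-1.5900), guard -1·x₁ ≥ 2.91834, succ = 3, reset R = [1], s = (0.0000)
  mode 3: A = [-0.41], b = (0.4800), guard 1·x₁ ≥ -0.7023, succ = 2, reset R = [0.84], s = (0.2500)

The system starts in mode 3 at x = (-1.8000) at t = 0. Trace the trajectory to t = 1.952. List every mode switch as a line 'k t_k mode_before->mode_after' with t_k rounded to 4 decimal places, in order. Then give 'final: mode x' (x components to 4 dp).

Mode 3: guard c·x = -0.7023 hit at Δt = 1.1250 (t = 1.1250), x⁻ = (-0.7023) → reset → x⁺ = (-0.3399), jump to mode 2
Mode 2: flow for 0.8270 to horizon, guard not reached → x = (-1.3831)

1 1.1250 3->2
final: 2 -1.3831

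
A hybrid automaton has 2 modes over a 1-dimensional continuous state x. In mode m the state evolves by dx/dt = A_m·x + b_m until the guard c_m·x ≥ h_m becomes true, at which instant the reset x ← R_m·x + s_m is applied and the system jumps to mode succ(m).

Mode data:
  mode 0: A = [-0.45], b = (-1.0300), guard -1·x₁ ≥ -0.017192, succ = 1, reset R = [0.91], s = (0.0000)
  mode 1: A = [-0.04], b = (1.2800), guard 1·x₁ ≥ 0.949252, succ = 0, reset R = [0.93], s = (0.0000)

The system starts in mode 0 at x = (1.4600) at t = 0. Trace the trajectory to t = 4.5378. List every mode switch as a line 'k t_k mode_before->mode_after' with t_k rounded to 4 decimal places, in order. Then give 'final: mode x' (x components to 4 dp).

1 1.0798 0->1
2 1.8204 1->0
3 2.5287 0->1
4 3.2693 1->0
5 3.9775 0->1
final: 1 0.7245

Mode 0: guard c·x = -0.0172 hit at Δt = 1.0798 (t = 1.0798), x⁻ = (0.0172) → reset → x⁺ = (0.0156), jump to mode 1
Mode 1: guard c·x = 0.9493 hit at Δt = 0.7406 (t = 1.8204), x⁻ = (0.9493) → reset → x⁺ = (0.8828), jump to mode 0
Mode 0: guard c·x = -0.0172 hit at Δt = 0.7083 (t = 2.5287), x⁻ = (0.0172) → reset → x⁺ = (0.0156), jump to mode 1
Mode 1: guard c·x = 0.9493 hit at Δt = 0.7406 (t = 3.2693), x⁻ = (0.9493) → reset → x⁺ = (0.8828), jump to mode 0
Mode 0: guard c·x = -0.0172 hit at Δt = 0.7083 (t = 3.9775), x⁻ = (0.0172) → reset → x⁺ = (0.0156), jump to mode 1
Mode 1: flow for 0.5603 to horizon, guard not reached → x = (0.7245)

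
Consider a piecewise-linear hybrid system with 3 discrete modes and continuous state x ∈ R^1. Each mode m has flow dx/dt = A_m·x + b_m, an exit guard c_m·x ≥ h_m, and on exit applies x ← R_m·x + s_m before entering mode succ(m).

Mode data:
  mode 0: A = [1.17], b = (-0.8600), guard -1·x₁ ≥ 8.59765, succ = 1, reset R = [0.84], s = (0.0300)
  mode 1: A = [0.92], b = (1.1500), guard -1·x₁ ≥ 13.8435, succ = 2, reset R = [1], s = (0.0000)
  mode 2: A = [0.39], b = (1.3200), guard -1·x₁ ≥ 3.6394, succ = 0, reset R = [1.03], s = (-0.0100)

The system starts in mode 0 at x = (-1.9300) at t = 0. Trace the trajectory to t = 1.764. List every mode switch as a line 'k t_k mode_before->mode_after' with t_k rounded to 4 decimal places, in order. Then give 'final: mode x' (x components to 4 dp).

Mode 0: guard c·x = 8.5976 hit at Δt = 1.0712 (t = 1.0712), x⁻ = (-8.5976) → reset → x⁺ = (-7.1920), jump to mode 1
Mode 1: flow for 0.6928 to horizon, guard not reached → x = (-12.4894)

1 1.0712 0->1
final: 1 -12.4894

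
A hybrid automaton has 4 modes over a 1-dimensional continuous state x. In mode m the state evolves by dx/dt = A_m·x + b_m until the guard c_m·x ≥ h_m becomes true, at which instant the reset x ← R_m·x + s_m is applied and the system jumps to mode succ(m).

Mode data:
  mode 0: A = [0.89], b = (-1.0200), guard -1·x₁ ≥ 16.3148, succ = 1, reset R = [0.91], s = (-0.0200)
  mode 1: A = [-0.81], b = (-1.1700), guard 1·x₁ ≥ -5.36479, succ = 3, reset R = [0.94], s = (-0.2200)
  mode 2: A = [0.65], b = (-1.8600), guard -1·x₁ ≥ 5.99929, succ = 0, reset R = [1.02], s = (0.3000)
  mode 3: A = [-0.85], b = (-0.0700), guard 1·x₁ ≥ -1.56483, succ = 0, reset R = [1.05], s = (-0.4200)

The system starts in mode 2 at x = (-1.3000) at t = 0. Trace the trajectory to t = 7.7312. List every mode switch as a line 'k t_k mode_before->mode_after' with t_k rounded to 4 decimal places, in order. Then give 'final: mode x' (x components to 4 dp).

Mode 2: guard c·x = 5.9993 hit at Δt = 1.1627 (t = 1.1627), x⁻ = (-5.9993) → reset → x⁺ = (-5.8193), jump to mode 0
Mode 0: guard c·x = 16.3148 hit at Δt = 1.0326 (t = 2.1953), x⁻ = (-16.3148) → reset → x⁺ = (-14.8665), jump to mode 1
Mode 1: guard c·x = -5.3648 hit at Δt = 1.5194 (t = 3.7147), x⁻ = (-5.3648) → reset → x⁺ = (-5.2629), jump to mode 3
Mode 3: guard c·x = -1.5648 hit at Δt = 1.4720 (t = 5.1867), x⁻ = (-1.5648) → reset → x⁺ = (-2.0631), jump to mode 0
Mode 0: guard c·x = 16.3148 hit at Δt = 1.9033 (t = 7.0900), x⁻ = (-16.3148) → reset → x⁺ = (-14.8665), jump to mode 1
Mode 1: flow for 0.6412 to horizon, guard not reached → x = (-9.4293)

1 1.1627 2->0
2 2.1953 0->1
3 3.7147 1->3
4 5.1867 3->0
5 7.0900 0->1
final: 1 -9.4293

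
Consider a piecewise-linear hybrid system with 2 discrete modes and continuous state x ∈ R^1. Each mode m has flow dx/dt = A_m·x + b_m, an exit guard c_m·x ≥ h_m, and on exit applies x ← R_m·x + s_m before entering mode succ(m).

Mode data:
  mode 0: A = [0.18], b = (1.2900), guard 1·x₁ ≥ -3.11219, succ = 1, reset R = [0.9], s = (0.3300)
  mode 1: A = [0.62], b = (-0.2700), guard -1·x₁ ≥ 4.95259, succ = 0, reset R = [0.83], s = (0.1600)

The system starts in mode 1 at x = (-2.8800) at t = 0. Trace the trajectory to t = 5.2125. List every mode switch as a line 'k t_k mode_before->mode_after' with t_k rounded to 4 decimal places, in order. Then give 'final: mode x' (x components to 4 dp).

Mode 1: guard c·x = 4.9526 hit at Δt = 0.7832 (t = 0.7832), x⁻ = (-4.9526) → reset → x⁺ = (-3.9506), jump to mode 0
Mode 0: guard c·x = -3.1122 hit at Δt = 1.2871 (t = 2.0703), x⁻ = (-3.1122) → reset → x⁺ = (-2.4710), jump to mode 1
Mode 1: guard c·x = 4.9526 hit at Δt = 0.9956 (t = 3.0659), x⁻ = (-4.9526) → reset → x⁺ = (-3.9506), jump to mode 0
Mode 0: guard c·x = -3.1122 hit at Δt = 1.2871 (t = 4.3530), x⁻ = (-3.1122) → reset → x⁺ = (-2.4710), jump to mode 1
Mode 1: flow for 0.8595 to horizon, guard not reached → x = (-4.5168)

1 0.7832 1->0
2 2.0703 0->1
3 3.0659 1->0
4 4.3530 0->1
final: 1 -4.5168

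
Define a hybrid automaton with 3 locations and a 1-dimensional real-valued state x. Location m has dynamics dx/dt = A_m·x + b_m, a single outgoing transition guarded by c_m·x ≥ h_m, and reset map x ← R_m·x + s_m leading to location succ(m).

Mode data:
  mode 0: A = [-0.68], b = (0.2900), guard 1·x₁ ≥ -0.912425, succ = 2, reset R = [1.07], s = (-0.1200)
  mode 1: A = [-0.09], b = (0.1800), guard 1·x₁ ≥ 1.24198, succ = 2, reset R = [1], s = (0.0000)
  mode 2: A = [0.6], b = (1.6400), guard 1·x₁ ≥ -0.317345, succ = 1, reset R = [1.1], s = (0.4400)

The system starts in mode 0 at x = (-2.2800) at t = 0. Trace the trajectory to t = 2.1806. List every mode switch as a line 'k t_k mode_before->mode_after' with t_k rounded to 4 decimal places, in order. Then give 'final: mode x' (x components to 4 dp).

1 1.0350 0->2
2 1.6837 2->1
final: 1 0.1744

Mode 0: guard c·x = -0.9124 hit at Δt = 1.0350 (t = 1.0350), x⁻ = (-0.9124) → reset → x⁺ = (-1.0963), jump to mode 2
Mode 2: guard c·x = -0.3173 hit at Δt = 0.6487 (t = 1.6837), x⁻ = (-0.3173) → reset → x⁺ = (0.0909), jump to mode 1
Mode 1: flow for 0.4969 to horizon, guard not reached → x = (0.1744)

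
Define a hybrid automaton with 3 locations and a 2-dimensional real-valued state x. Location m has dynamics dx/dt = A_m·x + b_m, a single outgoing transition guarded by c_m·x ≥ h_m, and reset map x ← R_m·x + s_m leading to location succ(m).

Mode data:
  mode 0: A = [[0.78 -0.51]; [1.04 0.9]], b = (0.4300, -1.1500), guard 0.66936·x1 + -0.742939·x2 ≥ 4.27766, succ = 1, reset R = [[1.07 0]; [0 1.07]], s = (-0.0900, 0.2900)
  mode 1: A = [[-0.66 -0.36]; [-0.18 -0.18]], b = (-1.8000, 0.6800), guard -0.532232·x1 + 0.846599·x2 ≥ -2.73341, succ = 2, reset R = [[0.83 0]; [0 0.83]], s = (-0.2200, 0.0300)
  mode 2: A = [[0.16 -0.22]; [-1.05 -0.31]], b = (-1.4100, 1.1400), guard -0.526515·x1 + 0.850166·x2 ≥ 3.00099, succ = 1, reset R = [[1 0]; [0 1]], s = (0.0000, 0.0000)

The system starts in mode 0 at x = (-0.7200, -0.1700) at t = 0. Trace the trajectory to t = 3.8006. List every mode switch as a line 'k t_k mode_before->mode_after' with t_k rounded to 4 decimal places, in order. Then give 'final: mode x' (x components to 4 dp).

Mode 0: guard c·x = 4.2777 hit at Δt = 1.3681 (t = 1.3681), x⁻ = (1.1762, -4.6980) → reset → x⁺ = (1.1686, -4.7369), jump to mode 1
Mode 1: guard c·x = -2.7334 hit at Δt = 1.2589 (t = 2.6270), x⁻ = (0.1450, -3.1376) → reset → x⁺ = (-0.0997, -2.5742), jump to mode 2
Mode 2: flow for 1.1736 to horizon, guard not reached → x = (-1.5658, 0.1545)

1 1.3681 0->1
2 2.6270 1->2
final: 2 -1.5658 0.1545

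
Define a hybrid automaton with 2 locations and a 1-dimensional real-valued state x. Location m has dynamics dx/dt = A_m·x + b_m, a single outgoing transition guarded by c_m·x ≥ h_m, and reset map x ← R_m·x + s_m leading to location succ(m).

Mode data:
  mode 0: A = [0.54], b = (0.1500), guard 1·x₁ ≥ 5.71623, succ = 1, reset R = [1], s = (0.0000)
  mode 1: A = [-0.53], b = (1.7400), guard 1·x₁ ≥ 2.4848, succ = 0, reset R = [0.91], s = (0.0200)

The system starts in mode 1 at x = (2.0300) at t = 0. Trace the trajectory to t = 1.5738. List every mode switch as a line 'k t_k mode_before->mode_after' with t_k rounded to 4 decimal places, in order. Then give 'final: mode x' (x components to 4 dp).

1 0.8508 1->0
final: 0 3.5033

Mode 1: guard c·x = 2.4848 hit at Δt = 0.8508 (t = 0.8508), x⁻ = (2.4848) → reset → x⁺ = (2.2812), jump to mode 0
Mode 0: flow for 0.7230 to horizon, guard not reached → x = (3.5033)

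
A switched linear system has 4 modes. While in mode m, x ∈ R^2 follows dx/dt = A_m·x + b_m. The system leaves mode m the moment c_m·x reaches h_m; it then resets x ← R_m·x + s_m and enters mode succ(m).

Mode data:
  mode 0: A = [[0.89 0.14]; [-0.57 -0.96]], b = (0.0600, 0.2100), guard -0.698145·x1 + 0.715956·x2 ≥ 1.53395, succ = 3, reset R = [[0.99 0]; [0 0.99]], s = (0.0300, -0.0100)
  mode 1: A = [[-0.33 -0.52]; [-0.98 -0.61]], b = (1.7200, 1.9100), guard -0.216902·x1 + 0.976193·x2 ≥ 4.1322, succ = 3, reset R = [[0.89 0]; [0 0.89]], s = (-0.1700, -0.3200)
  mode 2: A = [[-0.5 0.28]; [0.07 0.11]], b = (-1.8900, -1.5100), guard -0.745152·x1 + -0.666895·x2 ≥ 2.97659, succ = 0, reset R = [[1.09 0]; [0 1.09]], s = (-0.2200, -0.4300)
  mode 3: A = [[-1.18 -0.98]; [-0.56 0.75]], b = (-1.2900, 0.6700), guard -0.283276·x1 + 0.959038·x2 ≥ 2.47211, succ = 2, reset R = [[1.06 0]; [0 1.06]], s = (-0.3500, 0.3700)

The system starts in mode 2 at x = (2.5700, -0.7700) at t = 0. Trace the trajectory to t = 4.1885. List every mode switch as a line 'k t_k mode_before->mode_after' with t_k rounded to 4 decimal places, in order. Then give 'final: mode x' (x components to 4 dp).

Mode 2: guard c·x = 2.9766 hit at Δt = 1.4013 (t = 1.4013), x⁻ = (-1.1993, -3.1233) → reset → x⁺ = (-1.5272, -3.8344), jump to mode 0
Mode 0: guard c·x = 1.5339 hit at Δt = 0.7422 (t = 2.1435), x⁻ = (-3.2590, -1.0354) → reset → x⁺ = (-3.1964, -1.0351), jump to mode 3
Mode 3: guard c·x = 2.4721 hit at Δt = 1.4931 (t = 3.6366), x⁻ = (-1.9416, 2.0042) → reset → x⁺ = (-2.4081, 2.4945), jump to mode 2
Mode 2: flow for 0.5519 to horizon, guard not reached → x = (-2.4580, 1.6949)

1 1.4013 2->0
2 2.1435 0->3
3 3.6366 3->2
final: 2 -2.4580 1.6949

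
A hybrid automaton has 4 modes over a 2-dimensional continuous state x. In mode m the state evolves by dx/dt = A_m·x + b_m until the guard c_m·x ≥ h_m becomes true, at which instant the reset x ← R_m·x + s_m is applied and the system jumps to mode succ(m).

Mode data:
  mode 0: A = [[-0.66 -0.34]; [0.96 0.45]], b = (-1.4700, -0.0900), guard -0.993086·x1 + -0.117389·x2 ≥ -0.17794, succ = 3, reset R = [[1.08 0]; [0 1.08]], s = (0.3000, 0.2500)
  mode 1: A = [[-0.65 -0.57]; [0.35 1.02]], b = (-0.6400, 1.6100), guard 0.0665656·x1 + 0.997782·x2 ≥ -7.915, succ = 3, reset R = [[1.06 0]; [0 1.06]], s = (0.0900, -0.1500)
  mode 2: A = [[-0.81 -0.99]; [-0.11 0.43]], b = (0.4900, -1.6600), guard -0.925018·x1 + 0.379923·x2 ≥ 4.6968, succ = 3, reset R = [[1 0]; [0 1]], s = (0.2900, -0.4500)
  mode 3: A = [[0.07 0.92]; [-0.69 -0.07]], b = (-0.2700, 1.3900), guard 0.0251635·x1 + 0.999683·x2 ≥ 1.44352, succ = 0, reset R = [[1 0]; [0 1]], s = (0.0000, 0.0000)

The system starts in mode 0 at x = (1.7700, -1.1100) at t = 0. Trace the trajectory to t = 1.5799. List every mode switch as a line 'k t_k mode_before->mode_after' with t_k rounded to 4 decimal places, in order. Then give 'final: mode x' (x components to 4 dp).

1 0.8269 0->3
final: 3 0.3158 0.3009

Mode 0: guard c·x = -0.1779 hit at Δt = 0.8269 (t = 0.8269), x⁻ = (0.2659, -0.7340) → reset → x⁺ = (0.5872, -0.5428), jump to mode 3
Mode 3: flow for 0.7530 to horizon, guard not reached → x = (0.3158, 0.3009)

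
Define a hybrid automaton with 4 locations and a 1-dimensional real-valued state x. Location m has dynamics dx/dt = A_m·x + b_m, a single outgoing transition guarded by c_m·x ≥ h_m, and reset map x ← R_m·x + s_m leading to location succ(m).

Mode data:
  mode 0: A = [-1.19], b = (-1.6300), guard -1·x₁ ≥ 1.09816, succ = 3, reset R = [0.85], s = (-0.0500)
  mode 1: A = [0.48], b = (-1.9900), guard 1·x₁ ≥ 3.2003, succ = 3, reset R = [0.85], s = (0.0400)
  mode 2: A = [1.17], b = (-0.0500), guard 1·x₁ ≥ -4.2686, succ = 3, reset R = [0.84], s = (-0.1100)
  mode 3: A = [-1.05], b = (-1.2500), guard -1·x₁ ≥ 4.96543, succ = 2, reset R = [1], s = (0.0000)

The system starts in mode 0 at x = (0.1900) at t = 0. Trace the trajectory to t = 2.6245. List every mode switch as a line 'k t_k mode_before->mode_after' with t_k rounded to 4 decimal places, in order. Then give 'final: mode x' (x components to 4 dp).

Mode 0: guard c·x = 1.0982 hit at Δt = 1.4689 (t = 1.4689), x⁻ = (-1.0982) → reset → x⁺ = (-0.9834), jump to mode 3
Mode 3: flow for 1.1556 to horizon, guard not reached → x = (-1.1289)

1 1.4689 0->3
final: 3 -1.1289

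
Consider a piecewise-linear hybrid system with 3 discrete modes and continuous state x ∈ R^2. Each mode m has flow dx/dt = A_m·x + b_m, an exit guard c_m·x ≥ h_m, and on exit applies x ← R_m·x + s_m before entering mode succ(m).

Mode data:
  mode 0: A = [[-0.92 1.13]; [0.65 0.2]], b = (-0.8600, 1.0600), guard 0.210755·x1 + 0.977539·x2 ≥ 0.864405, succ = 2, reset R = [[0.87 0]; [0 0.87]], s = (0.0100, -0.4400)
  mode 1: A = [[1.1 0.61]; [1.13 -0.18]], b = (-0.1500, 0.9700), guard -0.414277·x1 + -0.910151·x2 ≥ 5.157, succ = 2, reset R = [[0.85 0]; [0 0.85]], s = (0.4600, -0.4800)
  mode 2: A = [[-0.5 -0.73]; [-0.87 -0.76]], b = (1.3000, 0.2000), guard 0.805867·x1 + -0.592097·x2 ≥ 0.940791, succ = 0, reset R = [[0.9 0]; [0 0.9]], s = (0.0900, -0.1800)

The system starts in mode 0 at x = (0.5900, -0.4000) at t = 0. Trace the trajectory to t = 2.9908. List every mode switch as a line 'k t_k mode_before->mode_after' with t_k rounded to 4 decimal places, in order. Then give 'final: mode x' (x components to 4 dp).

Mode 0: guard c·x = 0.8644 hit at Δt = 1.1373 (t = 1.1373), x⁻ = (-0.0985, 0.9055) → reset → x⁺ = (-0.0757, 0.3478), jump to mode 2
Mode 2: guard c·x = 0.9408 hit at Δt = 1.2532 (t = 2.3905), x⁻ = (1.0710, -0.1312) → reset → x⁺ = (1.0539, -0.2981), jump to mode 0
Mode 0: flow for 0.6003 to horizon, guard not reached → x = (0.3154, 0.5923)

1 1.1373 0->2
2 2.3905 2->0
final: 0 0.3154 0.5923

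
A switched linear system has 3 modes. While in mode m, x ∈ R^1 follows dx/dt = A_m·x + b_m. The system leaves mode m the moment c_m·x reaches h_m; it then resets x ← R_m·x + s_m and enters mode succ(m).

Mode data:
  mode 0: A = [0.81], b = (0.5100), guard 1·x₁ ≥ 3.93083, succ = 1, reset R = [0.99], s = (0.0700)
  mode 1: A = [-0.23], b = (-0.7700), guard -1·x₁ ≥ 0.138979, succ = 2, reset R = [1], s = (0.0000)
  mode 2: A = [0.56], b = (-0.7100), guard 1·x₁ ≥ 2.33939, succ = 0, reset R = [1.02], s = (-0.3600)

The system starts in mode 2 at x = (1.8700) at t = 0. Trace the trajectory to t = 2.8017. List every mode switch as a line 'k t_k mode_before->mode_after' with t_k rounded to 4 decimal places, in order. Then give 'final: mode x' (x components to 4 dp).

Mode 2: guard c·x = 2.3394 hit at Δt = 1.0292 (t = 1.0292), x⁻ = (2.3394) → reset → x⁺ = (2.0262), jump to mode 0
Mode 0: guard c·x = 3.9308 hit at Δt = 0.6675 (t = 1.6967), x⁻ = (3.9308) → reset → x⁺ = (3.9615), jump to mode 1
Mode 1: flow for 1.1050 to horizon, guard not reached → x = (2.3211)

1 1.0292 2->0
2 1.6967 0->1
final: 1 2.3211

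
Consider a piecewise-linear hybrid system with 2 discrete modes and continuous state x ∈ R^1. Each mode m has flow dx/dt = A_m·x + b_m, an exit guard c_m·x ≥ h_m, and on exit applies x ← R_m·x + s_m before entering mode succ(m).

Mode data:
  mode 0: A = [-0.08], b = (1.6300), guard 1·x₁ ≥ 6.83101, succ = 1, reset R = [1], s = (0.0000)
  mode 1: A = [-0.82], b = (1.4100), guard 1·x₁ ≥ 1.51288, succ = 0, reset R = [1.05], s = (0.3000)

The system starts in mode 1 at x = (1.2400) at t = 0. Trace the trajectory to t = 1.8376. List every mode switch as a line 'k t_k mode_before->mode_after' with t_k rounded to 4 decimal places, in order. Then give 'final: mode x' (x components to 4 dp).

1 1.0266 1->0
final: 0 3.0498

Mode 1: guard c·x = 1.5129 hit at Δt = 1.0266 (t = 1.0266), x⁻ = (1.5129) → reset → x⁺ = (1.8885), jump to mode 0
Mode 0: flow for 0.8110 to horizon, guard not reached → x = (3.0498)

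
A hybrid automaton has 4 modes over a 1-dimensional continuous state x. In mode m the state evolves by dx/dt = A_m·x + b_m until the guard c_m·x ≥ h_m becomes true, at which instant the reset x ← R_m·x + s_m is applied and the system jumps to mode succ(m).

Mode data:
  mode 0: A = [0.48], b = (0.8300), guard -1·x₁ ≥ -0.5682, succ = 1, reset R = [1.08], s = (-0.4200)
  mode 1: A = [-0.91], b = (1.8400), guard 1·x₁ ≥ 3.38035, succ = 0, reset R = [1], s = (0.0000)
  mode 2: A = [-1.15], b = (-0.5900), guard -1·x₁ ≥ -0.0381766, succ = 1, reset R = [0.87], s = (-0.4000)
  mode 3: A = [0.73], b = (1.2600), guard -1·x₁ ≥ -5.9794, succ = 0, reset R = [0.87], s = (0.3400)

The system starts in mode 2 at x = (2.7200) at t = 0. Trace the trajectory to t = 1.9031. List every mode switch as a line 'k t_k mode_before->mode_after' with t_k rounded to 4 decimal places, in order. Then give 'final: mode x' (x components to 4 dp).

Mode 2: guard c·x = -0.0382 hit at Δt = 1.5383 (t = 1.5383), x⁻ = (0.0382) → reset → x⁺ = (-0.3668), jump to mode 1
Mode 1: flow for 0.3648 to horizon, guard not reached → x = (0.3080)

1 1.5383 2->1
final: 1 0.3080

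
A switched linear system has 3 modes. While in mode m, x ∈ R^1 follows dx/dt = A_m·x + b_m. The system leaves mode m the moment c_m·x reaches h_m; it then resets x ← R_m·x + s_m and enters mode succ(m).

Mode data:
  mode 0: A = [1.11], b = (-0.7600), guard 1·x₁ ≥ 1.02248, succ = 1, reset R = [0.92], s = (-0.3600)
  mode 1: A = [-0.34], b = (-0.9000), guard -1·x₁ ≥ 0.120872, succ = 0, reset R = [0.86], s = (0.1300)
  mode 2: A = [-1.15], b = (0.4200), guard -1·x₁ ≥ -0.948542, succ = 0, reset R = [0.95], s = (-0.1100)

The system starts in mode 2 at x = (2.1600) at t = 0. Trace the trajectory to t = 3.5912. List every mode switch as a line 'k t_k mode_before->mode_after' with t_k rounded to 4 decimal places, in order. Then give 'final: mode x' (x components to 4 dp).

Mode 2: guard c·x = -0.9485 hit at Δt = 0.9773 (t = 0.9773), x⁻ = (0.9485) → reset → x⁺ = (0.7911), jump to mode 0
Mode 0: guard c·x = 1.0225 hit at Δt = 1.0405 (t = 2.0178), x⁻ = (1.0225) → reset → x⁺ = (0.5807), jump to mode 1
Mode 1: guard c·x = 0.1209 hit at Δt = 0.7208 (t = 2.7386), x⁻ = (-0.1209) → reset → x⁺ = (0.0261), jump to mode 0
Mode 0: flow for 0.8526 to horizon, guard not reached → x = (-1.0122)

1 0.9773 2->0
2 2.0178 0->1
3 2.7386 1->0
final: 0 -1.0122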